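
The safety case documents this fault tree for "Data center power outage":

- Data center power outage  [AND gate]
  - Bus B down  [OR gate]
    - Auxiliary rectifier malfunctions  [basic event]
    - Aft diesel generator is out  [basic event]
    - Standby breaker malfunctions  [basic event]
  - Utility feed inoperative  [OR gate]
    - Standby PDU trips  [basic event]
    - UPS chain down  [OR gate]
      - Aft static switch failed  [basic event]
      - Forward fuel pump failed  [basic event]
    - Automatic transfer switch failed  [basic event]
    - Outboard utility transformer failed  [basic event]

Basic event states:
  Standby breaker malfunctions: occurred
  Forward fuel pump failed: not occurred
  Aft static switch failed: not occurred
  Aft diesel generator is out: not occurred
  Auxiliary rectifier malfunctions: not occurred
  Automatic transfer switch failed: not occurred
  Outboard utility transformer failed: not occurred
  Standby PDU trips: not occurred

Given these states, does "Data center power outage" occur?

No

Bus B down [OR]: Auxiliary rectifier malfunctions=not, Aft diesel generator is out=not, Standby breaker malfunctions=occurs → at least one input occurs → occurs.
UPS chain down [OR]: Aft static switch failed=not, Forward fuel pump failed=not → no input occurs → does not occur.
Utility feed inoperative [OR]: Standby PDU trips=not, UPS chain down=not, Automatic transfer switch failed=not, Outboard utility transformer failed=not → no input occurs → does not occur.
Data center power outage [AND]: Bus B down=occurs, Utility feed inoperative=not → not all inputs occur → does not occur.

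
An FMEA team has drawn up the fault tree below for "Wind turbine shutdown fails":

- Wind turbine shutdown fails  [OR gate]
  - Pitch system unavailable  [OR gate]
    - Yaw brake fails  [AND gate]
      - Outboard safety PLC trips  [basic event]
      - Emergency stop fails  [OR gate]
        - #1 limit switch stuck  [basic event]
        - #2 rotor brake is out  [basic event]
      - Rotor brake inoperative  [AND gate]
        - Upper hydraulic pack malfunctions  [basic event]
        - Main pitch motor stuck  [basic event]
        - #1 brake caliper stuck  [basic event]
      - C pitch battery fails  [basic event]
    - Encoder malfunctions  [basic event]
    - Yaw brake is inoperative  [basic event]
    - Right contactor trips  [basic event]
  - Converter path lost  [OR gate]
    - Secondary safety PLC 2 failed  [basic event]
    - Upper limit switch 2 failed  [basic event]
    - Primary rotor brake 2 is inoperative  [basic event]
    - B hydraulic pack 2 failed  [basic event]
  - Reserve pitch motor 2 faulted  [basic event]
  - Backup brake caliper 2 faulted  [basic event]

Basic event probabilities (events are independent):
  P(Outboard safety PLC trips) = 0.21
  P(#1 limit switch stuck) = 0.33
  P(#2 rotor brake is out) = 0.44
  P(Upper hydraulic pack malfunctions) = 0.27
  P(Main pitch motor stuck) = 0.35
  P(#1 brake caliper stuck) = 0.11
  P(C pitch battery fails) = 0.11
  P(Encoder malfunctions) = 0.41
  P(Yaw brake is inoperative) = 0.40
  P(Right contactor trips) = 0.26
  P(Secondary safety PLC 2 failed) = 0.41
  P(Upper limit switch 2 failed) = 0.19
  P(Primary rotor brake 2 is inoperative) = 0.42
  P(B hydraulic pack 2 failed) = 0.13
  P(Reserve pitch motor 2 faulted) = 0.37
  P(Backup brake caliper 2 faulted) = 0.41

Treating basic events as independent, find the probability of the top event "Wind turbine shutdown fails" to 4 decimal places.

P(Emergency stop fails) [OR] = 1 − (1−0.33) × (1−0.44) = 0.624800
P(Rotor brake inoperative) [AND] = 0.27 × 0.35 × 0.11 = 0.010395
P(Yaw brake fails) [AND] = 0.21 × 0.624800 × 0.010395 × 0.11 = 0.000150
P(Pitch system unavailable) [OR] = 1 − (1−0.000150) × (1−0.41) × (1−0.40) × (1−0.26) = 0.738079
P(Converter path lost) [OR] = 1 − (1−0.41) × (1−0.19) × (1−0.42) × (1−0.13) = 0.758852
P(Wind turbine shutdown fails) [OR] = 1 − (1−0.738079) × (1−0.758852) × (1−0.37) × (1−0.41) = 0.976523
Rounded to 4 decimal places: P(Wind turbine shutdown fails) ≈ 0.9765.

0.9765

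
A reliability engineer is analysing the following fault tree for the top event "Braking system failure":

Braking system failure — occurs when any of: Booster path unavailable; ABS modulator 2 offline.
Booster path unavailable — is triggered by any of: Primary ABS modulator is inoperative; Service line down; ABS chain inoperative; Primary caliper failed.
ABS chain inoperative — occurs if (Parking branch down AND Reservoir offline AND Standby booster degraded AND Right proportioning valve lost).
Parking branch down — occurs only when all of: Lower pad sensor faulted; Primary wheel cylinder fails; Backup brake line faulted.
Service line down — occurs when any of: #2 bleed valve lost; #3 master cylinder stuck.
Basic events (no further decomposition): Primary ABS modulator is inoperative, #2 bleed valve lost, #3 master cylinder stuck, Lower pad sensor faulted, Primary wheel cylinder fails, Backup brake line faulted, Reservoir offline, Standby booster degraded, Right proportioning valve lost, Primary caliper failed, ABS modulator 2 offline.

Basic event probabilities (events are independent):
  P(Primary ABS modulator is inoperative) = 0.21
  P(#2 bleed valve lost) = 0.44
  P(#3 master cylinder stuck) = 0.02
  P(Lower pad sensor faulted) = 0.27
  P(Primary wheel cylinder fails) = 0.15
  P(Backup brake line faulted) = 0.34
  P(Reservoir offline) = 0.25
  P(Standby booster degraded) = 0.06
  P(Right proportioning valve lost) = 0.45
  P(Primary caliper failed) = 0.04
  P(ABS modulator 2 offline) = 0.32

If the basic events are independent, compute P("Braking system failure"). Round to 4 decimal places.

P(Service line down) [OR] = 1 − (1−0.44) × (1−0.02) = 0.451200
P(Parking branch down) [AND] = 0.27 × 0.15 × 0.34 = 0.013770
P(ABS chain inoperative) [AND] = 0.013770 × 0.25 × 0.06 × 0.45 = 0.000093
P(Booster path unavailable) [OR] = 1 − (1−0.21) × (1−0.451200) × (1−0.000093) × (1−0.04) = 0.583829
P(Braking system failure) [OR] = 1 − (1−0.583829) × (1−0.32) = 0.717004
Rounded to 4 decimal places: P(Braking system failure) ≈ 0.7170.

0.7170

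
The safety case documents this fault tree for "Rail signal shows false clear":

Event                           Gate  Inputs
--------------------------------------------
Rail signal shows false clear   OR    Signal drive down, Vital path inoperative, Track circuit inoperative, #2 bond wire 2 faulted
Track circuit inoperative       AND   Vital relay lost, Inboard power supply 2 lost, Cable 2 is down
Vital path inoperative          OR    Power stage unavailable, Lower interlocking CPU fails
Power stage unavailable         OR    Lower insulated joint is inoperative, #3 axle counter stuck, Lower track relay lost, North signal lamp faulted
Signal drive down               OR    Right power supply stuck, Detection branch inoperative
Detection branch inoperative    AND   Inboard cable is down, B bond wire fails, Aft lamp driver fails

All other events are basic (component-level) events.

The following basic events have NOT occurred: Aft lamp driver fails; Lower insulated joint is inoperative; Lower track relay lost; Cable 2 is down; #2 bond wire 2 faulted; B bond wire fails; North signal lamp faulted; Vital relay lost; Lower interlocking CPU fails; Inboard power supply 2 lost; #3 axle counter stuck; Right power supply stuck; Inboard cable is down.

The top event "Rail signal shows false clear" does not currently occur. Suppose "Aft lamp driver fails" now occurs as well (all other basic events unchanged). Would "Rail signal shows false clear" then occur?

Counterfactual: set "Aft lamp driver fails" to occurred.
Detection branch inoperative [AND]: Inboard cable is down=not, B bond wire fails=not, Aft lamp driver fails=occurs → not all inputs occur → does not occur.
Signal drive down [OR]: Right power supply stuck=not, Detection branch inoperative=not → no input occurs → does not occur.
Power stage unavailable [OR]: Lower insulated joint is inoperative=not, #3 axle counter stuck=not, Lower track relay lost=not, North signal lamp faulted=not → no input occurs → does not occur.
Vital path inoperative [OR]: Power stage unavailable=not, Lower interlocking CPU fails=not → no input occurs → does not occur.
Track circuit inoperative [AND]: Vital relay lost=not, Inboard power supply 2 lost=not, Cable 2 is down=not → not all inputs occur → does not occur.
Rail signal shows false clear [OR]: Signal drive down=not, Vital path inoperative=not, Track circuit inoperative=not, #2 bond wire 2 faulted=not → no input occurs → does not occur.

No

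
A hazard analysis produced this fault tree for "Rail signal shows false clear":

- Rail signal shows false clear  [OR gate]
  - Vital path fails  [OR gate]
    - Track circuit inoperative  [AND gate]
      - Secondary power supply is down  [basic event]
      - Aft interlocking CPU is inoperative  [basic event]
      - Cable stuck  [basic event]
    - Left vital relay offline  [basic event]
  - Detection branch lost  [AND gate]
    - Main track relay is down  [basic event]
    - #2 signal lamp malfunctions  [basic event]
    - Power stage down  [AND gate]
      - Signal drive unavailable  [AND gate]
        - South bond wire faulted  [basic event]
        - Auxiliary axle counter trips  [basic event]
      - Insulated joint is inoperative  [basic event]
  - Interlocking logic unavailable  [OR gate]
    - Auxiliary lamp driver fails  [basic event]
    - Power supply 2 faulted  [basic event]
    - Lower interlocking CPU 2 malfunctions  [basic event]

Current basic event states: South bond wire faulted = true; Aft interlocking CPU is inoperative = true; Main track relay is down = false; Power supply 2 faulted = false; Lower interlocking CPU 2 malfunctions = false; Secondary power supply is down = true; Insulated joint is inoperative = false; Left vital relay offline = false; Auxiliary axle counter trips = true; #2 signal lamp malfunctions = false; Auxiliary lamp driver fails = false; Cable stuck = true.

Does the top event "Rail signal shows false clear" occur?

Track circuit inoperative [AND]: Secondary power supply is down=occurs, Aft interlocking CPU is inoperative=occurs, Cable stuck=occurs → all inputs occur → occurs.
Vital path fails [OR]: Track circuit inoperative=occurs, Left vital relay offline=not → at least one input occurs → occurs.
Signal drive unavailable [AND]: South bond wire faulted=occurs, Auxiliary axle counter trips=occurs → all inputs occur → occurs.
Power stage down [AND]: Signal drive unavailable=occurs, Insulated joint is inoperative=not → not all inputs occur → does not occur.
Detection branch lost [AND]: Main track relay is down=not, #2 signal lamp malfunctions=not, Power stage down=not → not all inputs occur → does not occur.
Interlocking logic unavailable [OR]: Auxiliary lamp driver fails=not, Power supply 2 faulted=not, Lower interlocking CPU 2 malfunctions=not → no input occurs → does not occur.
Rail signal shows false clear [OR]: Vital path fails=occurs, Detection branch lost=not, Interlocking logic unavailable=not → at least one input occurs → occurs.

Yes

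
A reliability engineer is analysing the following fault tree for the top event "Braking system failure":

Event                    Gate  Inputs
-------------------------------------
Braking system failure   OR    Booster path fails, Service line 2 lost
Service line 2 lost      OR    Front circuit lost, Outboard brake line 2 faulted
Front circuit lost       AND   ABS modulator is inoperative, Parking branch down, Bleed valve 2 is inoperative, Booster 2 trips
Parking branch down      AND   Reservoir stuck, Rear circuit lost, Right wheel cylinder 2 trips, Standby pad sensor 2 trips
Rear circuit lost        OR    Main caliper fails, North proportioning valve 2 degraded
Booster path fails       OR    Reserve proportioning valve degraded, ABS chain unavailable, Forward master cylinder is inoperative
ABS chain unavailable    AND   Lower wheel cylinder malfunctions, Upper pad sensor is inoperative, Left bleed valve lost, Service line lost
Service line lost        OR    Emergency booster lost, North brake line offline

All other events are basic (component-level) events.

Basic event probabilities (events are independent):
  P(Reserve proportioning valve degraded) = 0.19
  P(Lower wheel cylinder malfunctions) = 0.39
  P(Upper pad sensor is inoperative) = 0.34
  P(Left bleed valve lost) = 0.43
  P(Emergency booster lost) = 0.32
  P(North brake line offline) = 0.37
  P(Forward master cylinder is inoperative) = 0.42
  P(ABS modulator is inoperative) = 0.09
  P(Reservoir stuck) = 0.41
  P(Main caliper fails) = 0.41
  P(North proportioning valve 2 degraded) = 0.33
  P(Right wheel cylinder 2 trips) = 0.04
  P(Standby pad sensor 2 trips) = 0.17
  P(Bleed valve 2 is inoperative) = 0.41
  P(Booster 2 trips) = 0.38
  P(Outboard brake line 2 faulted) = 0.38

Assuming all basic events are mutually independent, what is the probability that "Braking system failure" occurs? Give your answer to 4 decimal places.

0.7182

P(Service line lost) [OR] = 1 − (1−0.32) × (1−0.37) = 0.571600
P(ABS chain unavailable) [AND] = 0.39 × 0.34 × 0.43 × 0.571600 = 0.032591
P(Booster path fails) [OR] = 1 − (1−0.19) × (1−0.032591) × (1−0.42) = 0.545511
P(Rear circuit lost) [OR] = 1 − (1−0.41) × (1−0.33) = 0.604700
P(Parking branch down) [AND] = 0.41 × 0.604700 × 0.04 × 0.17 = 0.001686
P(Front circuit lost) [AND] = 0.09 × 0.001686 × 0.41 × 0.38 = 0.000024
P(Service line 2 lost) [OR] = 1 − (1−0.000024) × (1−0.38) = 0.380015
P(Braking system failure) [OR] = 1 − (1−0.545511) × (1−0.380015) = 0.718224
Rounded to 4 decimal places: P(Braking system failure) ≈ 0.7182.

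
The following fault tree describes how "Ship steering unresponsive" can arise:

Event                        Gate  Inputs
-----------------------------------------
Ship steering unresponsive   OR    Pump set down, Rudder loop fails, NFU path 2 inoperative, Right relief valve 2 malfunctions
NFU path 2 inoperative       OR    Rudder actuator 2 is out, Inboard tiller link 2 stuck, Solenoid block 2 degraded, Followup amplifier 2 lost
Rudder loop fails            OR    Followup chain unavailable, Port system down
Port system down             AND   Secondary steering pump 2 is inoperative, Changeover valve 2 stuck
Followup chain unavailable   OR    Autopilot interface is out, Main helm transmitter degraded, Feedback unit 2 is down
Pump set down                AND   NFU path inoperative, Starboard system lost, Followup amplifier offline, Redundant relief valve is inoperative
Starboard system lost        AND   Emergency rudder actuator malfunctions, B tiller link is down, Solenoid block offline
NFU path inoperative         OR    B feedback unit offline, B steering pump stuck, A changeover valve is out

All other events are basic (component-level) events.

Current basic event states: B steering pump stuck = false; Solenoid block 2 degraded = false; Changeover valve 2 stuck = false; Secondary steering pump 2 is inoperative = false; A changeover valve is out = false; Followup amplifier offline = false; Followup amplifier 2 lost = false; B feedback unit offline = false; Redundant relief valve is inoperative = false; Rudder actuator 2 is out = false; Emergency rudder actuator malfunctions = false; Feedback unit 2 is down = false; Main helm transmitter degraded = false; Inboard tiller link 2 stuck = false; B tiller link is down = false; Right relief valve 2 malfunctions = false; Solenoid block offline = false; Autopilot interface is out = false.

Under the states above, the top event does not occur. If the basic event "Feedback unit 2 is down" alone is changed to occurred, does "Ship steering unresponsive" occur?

Counterfactual: set "Feedback unit 2 is down" to occurred.
NFU path inoperative [OR]: B feedback unit offline=not, B steering pump stuck=not, A changeover valve is out=not → no input occurs → does not occur.
Starboard system lost [AND]: Emergency rudder actuator malfunctions=not, B tiller link is down=not, Solenoid block offline=not → not all inputs occur → does not occur.
Pump set down [AND]: NFU path inoperative=not, Starboard system lost=not, Followup amplifier offline=not, Redundant relief valve is inoperative=not → not all inputs occur → does not occur.
Followup chain unavailable [OR]: Autopilot interface is out=not, Main helm transmitter degraded=not, Feedback unit 2 is down=occurs → at least one input occurs → occurs.
Port system down [AND]: Secondary steering pump 2 is inoperative=not, Changeover valve 2 stuck=not → not all inputs occur → does not occur.
Rudder loop fails [OR]: Followup chain unavailable=occurs, Port system down=not → at least one input occurs → occurs.
NFU path 2 inoperative [OR]: Rudder actuator 2 is out=not, Inboard tiller link 2 stuck=not, Solenoid block 2 degraded=not, Followup amplifier 2 lost=not → no input occurs → does not occur.
Ship steering unresponsive [OR]: Pump set down=not, Rudder loop fails=occurs, NFU path 2 inoperative=not, Right relief valve 2 malfunctions=not → at least one input occurs → occurs.

Yes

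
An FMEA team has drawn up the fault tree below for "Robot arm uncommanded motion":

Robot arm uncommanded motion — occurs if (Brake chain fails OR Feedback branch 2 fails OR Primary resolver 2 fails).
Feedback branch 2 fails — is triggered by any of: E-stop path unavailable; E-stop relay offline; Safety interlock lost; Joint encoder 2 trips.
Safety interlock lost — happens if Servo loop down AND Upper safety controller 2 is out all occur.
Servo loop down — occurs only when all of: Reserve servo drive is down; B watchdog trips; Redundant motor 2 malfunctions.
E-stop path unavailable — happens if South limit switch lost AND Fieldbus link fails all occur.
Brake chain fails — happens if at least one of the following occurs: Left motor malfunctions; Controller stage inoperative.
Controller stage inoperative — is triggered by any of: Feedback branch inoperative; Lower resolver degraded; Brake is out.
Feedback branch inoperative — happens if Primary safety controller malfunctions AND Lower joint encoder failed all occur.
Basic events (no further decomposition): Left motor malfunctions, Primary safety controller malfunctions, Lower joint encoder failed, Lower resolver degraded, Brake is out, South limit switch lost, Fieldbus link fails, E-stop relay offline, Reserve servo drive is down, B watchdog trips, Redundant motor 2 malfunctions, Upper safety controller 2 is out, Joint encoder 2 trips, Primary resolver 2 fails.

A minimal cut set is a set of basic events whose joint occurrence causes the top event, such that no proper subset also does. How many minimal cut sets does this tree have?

9

Feedback branch inoperative [AND]: one cut set from each child combined → 1 × 1 = 1 cut set(s).
Controller stage inoperative [OR]: union of children's cut sets → 3 cut set(s).
Brake chain fails [OR]: union of children's cut sets → 4 cut set(s).
E-stop path unavailable [AND]: one cut set from each child combined → 1 × 1 = 1 cut set(s).
Servo loop down [AND]: one cut set from each child combined → 1 × 1 × 1 = 1 cut set(s).
Safety interlock lost [AND]: one cut set from each child combined → 1 × 1 = 1 cut set(s).
Feedback branch 2 fails [OR]: union of children's cut sets → 4 cut set(s).
Robot arm uncommanded motion [OR]: union of children's cut sets → 9 cut set(s).
Minimal cut sets: {Left motor malfunctions}; {Lower joint encoder failed, Primary safety controller malfunctions}; {Lower resolver degraded}; {Brake is out}; {Fieldbus link fails, South limit switch lost}; {E-stop relay offline}; {B watchdog trips, Redundant motor 2 malfunctions, Reserve servo drive is down, Upper safety controller 2 is out}; {Joint encoder 2 trips}; {Primary resolver 2 fails}.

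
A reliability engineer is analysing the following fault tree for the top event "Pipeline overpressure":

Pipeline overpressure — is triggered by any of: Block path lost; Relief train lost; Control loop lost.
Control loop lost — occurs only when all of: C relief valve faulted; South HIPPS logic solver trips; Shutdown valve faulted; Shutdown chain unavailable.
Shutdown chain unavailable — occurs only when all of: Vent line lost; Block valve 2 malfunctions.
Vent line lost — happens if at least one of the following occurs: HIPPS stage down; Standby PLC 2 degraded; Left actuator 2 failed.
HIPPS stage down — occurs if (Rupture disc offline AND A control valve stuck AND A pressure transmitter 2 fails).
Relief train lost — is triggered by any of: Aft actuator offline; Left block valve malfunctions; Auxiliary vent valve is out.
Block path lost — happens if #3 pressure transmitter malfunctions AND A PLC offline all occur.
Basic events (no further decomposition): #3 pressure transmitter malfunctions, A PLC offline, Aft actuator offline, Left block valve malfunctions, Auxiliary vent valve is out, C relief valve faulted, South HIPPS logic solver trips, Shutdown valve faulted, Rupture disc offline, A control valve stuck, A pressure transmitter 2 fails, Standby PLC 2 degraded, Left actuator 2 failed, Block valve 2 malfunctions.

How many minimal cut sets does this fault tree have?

7

Block path lost [AND]: one cut set from each child combined → 1 × 1 = 1 cut set(s).
Relief train lost [OR]: union of children's cut sets → 3 cut set(s).
HIPPS stage down [AND]: one cut set from each child combined → 1 × 1 × 1 = 1 cut set(s).
Vent line lost [OR]: union of children's cut sets → 3 cut set(s).
Shutdown chain unavailable [AND]: one cut set from each child combined → 3 × 1 = 3 cut set(s).
Control loop lost [AND]: one cut set from each child combined → 1 × 1 × 1 × 3 = 3 cut set(s).
Pipeline overpressure [OR]: union of children's cut sets → 7 cut set(s).
Minimal cut sets: {#3 pressure transmitter malfunctions, A PLC offline}; {Aft actuator offline}; {Left block valve malfunctions}; {Auxiliary vent valve is out}; {A control valve stuck, A pressure transmitter 2 fails, Block valve 2 malfunctions, C relief valve faulted, Rupture disc offline, Shutdown valve faulted, South HIPPS logic solver trips}; {Block valve 2 malfunctions, C relief valve faulted, Shutdown valve faulted, South HIPPS logic solver trips, Standby PLC 2 degraded}; {Block valve 2 malfunctions, C relief valve faulted, Left actuator 2 failed, Shutdown valve faulted, South HIPPS logic solver trips}.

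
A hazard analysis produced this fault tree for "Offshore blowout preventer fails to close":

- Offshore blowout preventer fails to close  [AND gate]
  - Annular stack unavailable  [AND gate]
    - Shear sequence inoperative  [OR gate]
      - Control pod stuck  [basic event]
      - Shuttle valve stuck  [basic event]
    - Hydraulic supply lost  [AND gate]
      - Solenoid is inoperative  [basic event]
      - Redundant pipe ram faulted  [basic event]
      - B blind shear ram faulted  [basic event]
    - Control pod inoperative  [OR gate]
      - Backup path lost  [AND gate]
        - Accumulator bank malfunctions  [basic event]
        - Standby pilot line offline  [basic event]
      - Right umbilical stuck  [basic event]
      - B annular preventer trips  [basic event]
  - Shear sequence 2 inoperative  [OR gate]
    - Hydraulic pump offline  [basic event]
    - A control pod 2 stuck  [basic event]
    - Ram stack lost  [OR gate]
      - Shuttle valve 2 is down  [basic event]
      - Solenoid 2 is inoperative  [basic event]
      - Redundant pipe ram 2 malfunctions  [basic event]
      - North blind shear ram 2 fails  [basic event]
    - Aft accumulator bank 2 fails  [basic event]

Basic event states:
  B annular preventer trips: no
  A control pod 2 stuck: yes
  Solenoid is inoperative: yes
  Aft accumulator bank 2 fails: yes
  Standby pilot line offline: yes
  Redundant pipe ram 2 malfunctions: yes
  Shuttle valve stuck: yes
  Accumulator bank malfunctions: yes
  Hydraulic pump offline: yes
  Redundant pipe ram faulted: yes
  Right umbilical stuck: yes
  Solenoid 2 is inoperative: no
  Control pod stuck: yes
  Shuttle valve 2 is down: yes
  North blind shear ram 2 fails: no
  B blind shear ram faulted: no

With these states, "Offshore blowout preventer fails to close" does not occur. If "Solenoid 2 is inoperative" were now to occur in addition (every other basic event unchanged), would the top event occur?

No

Counterfactual: set "Solenoid 2 is inoperative" to occurred.
Shear sequence inoperative [OR]: Control pod stuck=occurs, Shuttle valve stuck=occurs → at least one input occurs → occurs.
Hydraulic supply lost [AND]: Solenoid is inoperative=occurs, Redundant pipe ram faulted=occurs, B blind shear ram faulted=not → not all inputs occur → does not occur.
Backup path lost [AND]: Accumulator bank malfunctions=occurs, Standby pilot line offline=occurs → all inputs occur → occurs.
Control pod inoperative [OR]: Backup path lost=occurs, Right umbilical stuck=occurs, B annular preventer trips=not → at least one input occurs → occurs.
Annular stack unavailable [AND]: Shear sequence inoperative=occurs, Hydraulic supply lost=not, Control pod inoperative=occurs → not all inputs occur → does not occur.
Ram stack lost [OR]: Shuttle valve 2 is down=occurs, Solenoid 2 is inoperative=occurs, Redundant pipe ram 2 malfunctions=occurs, North blind shear ram 2 fails=not → at least one input occurs → occurs.
Shear sequence 2 inoperative [OR]: Hydraulic pump offline=occurs, A control pod 2 stuck=occurs, Ram stack lost=occurs, Aft accumulator bank 2 fails=occurs → at least one input occurs → occurs.
Offshore blowout preventer fails to close [AND]: Annular stack unavailable=not, Shear sequence 2 inoperative=occurs → not all inputs occur → does not occur.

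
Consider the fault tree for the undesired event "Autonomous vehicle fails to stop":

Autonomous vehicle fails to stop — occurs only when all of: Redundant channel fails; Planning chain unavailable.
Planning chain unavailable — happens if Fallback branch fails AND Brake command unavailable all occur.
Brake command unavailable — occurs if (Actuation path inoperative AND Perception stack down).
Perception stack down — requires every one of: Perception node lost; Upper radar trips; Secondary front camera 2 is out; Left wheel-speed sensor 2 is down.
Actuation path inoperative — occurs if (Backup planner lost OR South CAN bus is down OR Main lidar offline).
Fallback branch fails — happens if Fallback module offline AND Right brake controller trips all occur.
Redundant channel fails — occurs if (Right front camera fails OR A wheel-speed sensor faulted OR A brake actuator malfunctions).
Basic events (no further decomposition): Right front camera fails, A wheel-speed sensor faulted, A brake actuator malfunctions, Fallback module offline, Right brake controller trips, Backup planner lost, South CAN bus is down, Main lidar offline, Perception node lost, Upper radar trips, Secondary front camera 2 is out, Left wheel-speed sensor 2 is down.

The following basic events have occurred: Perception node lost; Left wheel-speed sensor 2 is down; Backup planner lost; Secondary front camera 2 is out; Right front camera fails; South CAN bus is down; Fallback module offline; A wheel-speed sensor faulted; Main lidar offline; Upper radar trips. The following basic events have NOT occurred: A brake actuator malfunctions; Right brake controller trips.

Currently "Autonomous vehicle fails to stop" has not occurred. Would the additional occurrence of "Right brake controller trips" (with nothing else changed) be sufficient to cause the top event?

Yes

Counterfactual: set "Right brake controller trips" to occurred.
Redundant channel fails [OR]: Right front camera fails=occurs, A wheel-speed sensor faulted=occurs, A brake actuator malfunctions=not → at least one input occurs → occurs.
Fallback branch fails [AND]: Fallback module offline=occurs, Right brake controller trips=occurs → all inputs occur → occurs.
Actuation path inoperative [OR]: Backup planner lost=occurs, South CAN bus is down=occurs, Main lidar offline=occurs → at least one input occurs → occurs.
Perception stack down [AND]: Perception node lost=occurs, Upper radar trips=occurs, Secondary front camera 2 is out=occurs, Left wheel-speed sensor 2 is down=occurs → all inputs occur → occurs.
Brake command unavailable [AND]: Actuation path inoperative=occurs, Perception stack down=occurs → all inputs occur → occurs.
Planning chain unavailable [AND]: Fallback branch fails=occurs, Brake command unavailable=occurs → all inputs occur → occurs.
Autonomous vehicle fails to stop [AND]: Redundant channel fails=occurs, Planning chain unavailable=occurs → all inputs occur → occurs.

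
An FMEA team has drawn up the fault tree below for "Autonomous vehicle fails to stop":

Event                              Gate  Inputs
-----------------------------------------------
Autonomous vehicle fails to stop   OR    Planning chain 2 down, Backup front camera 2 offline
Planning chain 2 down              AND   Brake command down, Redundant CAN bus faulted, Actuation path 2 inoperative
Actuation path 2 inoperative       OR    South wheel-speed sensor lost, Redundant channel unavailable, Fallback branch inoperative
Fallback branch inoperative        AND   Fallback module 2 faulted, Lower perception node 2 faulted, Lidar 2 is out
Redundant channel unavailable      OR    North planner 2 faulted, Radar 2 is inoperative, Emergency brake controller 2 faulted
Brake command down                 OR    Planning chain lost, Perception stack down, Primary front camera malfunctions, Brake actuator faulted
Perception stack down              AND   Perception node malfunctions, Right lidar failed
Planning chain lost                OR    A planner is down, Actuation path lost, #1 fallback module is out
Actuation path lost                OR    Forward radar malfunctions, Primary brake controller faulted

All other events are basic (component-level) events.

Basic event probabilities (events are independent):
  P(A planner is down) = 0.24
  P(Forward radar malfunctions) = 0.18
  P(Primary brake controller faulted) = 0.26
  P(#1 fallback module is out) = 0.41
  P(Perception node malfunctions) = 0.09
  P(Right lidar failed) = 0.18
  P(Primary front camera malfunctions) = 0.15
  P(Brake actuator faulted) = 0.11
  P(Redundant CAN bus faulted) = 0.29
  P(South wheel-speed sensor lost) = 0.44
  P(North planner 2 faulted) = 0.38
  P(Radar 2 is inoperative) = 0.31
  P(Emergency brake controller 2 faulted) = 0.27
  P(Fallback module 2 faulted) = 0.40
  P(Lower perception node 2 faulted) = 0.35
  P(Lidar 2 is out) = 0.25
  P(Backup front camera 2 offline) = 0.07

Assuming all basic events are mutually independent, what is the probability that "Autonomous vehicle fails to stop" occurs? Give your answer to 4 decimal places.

P(Actuation path lost) [OR] = 1 − (1−0.18) × (1−0.26) = 0.393200
P(Planning chain lost) [OR] = 1 − (1−0.24) × (1−0.393200) × (1−0.41) = 0.727911
P(Perception stack down) [AND] = 0.09 × 0.18 = 0.016200
P(Brake command down) [OR] = 1 − (1−0.727911) × (1−0.016200) × (1−0.15) × (1−0.11) = 0.797499
P(Redundant channel unavailable) [OR] = 1 − (1−0.38) × (1−0.31) × (1−0.27) = 0.687706
P(Fallback branch inoperative) [AND] = 0.40 × 0.35 × 0.25 = 0.035000
P(Actuation path 2 inoperative) [OR] = 1 − (1−0.44) × (1−0.687706) × (1−0.035000) = 0.831236
P(Planning chain 2 down) [AND] = 0.797499 × 0.29 × 0.831236 = 0.192244
P(Autonomous vehicle fails to stop) [OR] = 1 − (1−0.192244) × (1−0.07) = 0.248787
Rounded to 4 decimal places: P(Autonomous vehicle fails to stop) ≈ 0.2488.

0.2488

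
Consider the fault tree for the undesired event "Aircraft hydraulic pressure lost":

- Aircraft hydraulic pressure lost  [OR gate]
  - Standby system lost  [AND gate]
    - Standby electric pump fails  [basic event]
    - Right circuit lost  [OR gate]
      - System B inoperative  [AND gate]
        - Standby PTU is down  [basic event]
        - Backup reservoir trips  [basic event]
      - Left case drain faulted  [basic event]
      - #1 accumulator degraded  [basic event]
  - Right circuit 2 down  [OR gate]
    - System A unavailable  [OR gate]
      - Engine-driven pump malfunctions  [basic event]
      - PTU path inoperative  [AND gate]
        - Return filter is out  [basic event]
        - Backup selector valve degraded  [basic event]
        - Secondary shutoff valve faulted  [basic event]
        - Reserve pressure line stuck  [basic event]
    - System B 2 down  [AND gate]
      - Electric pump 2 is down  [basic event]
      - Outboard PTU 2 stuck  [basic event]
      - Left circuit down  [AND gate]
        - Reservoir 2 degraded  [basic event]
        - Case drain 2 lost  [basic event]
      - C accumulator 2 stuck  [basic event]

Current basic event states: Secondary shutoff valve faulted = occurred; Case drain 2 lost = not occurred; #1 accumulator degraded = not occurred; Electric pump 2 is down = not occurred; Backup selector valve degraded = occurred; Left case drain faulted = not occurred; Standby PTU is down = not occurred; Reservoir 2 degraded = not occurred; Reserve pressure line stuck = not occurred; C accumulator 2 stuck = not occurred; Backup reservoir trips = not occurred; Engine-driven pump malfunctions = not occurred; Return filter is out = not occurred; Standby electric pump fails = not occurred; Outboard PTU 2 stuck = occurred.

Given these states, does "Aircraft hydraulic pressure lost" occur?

System B inoperative [AND]: Standby PTU is down=not, Backup reservoir trips=not → not all inputs occur → does not occur.
Right circuit lost [OR]: System B inoperative=not, Left case drain faulted=not, #1 accumulator degraded=not → no input occurs → does not occur.
Standby system lost [AND]: Standby electric pump fails=not, Right circuit lost=not → not all inputs occur → does not occur.
PTU path inoperative [AND]: Return filter is out=not, Backup selector valve degraded=occurs, Secondary shutoff valve faulted=occurs, Reserve pressure line stuck=not → not all inputs occur → does not occur.
System A unavailable [OR]: Engine-driven pump malfunctions=not, PTU path inoperative=not → no input occurs → does not occur.
Left circuit down [AND]: Reservoir 2 degraded=not, Case drain 2 lost=not → not all inputs occur → does not occur.
System B 2 down [AND]: Electric pump 2 is down=not, Outboard PTU 2 stuck=occurs, Left circuit down=not, C accumulator 2 stuck=not → not all inputs occur → does not occur.
Right circuit 2 down [OR]: System A unavailable=not, System B 2 down=not → no input occurs → does not occur.
Aircraft hydraulic pressure lost [OR]: Standby system lost=not, Right circuit 2 down=not → no input occurs → does not occur.

No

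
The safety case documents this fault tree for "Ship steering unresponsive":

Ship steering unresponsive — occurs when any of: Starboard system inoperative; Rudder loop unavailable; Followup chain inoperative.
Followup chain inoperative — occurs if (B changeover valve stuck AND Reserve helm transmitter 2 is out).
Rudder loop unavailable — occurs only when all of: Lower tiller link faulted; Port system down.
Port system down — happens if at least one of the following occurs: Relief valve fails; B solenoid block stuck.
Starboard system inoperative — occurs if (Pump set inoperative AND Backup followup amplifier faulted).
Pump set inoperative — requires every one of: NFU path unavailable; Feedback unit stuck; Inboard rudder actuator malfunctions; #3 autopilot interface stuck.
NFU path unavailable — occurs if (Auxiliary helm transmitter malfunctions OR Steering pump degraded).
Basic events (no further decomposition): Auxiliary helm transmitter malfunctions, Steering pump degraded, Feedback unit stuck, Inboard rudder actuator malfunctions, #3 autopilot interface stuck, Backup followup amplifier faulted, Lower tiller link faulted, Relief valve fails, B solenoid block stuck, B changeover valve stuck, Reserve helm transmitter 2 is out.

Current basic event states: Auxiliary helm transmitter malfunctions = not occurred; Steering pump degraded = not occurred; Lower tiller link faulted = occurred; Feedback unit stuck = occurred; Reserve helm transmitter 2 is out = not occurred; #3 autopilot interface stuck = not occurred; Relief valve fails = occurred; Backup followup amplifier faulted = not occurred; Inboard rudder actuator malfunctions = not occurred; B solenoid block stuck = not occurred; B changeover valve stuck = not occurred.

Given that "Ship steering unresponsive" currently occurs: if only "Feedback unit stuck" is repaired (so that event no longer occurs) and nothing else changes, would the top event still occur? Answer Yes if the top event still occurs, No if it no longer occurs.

Counterfactual: set "Feedback unit stuck" to not occurred.
NFU path unavailable [OR]: Auxiliary helm transmitter malfunctions=not, Steering pump degraded=not → no input occurs → does not occur.
Pump set inoperative [AND]: NFU path unavailable=not, Feedback unit stuck=not, Inboard rudder actuator malfunctions=not, #3 autopilot interface stuck=not → not all inputs occur → does not occur.
Starboard system inoperative [AND]: Pump set inoperative=not, Backup followup amplifier faulted=not → not all inputs occur → does not occur.
Port system down [OR]: Relief valve fails=occurs, B solenoid block stuck=not → at least one input occurs → occurs.
Rudder loop unavailable [AND]: Lower tiller link faulted=occurs, Port system down=occurs → all inputs occur → occurs.
Followup chain inoperative [AND]: B changeover valve stuck=not, Reserve helm transmitter 2 is out=not → not all inputs occur → does not occur.
Ship steering unresponsive [OR]: Starboard system inoperative=not, Rudder loop unavailable=occurs, Followup chain inoperative=not → at least one input occurs → occurs.

Yes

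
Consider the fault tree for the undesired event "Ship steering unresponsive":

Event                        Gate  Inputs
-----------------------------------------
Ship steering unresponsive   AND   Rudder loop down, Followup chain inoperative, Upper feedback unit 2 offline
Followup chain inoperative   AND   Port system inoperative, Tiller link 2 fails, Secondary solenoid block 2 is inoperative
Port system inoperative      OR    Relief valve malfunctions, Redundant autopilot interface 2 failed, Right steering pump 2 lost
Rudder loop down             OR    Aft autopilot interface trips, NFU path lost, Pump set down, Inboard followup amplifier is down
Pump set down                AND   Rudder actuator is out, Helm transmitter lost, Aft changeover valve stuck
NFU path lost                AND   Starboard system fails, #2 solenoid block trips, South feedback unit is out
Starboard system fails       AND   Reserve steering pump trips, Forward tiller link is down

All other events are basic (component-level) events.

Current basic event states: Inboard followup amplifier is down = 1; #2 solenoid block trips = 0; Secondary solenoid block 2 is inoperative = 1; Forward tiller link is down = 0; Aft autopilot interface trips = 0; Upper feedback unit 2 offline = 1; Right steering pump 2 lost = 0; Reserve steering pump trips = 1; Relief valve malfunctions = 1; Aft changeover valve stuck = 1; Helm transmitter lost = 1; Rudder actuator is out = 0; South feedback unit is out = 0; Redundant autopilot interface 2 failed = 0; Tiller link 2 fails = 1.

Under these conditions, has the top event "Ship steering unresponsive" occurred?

Starboard system fails [AND]: Reserve steering pump trips=occurs, Forward tiller link is down=not → not all inputs occur → does not occur.
NFU path lost [AND]: Starboard system fails=not, #2 solenoid block trips=not, South feedback unit is out=not → not all inputs occur → does not occur.
Pump set down [AND]: Rudder actuator is out=not, Helm transmitter lost=occurs, Aft changeover valve stuck=occurs → not all inputs occur → does not occur.
Rudder loop down [OR]: Aft autopilot interface trips=not, NFU path lost=not, Pump set down=not, Inboard followup amplifier is down=occurs → at least one input occurs → occurs.
Port system inoperative [OR]: Relief valve malfunctions=occurs, Redundant autopilot interface 2 failed=not, Right steering pump 2 lost=not → at least one input occurs → occurs.
Followup chain inoperative [AND]: Port system inoperative=occurs, Tiller link 2 fails=occurs, Secondary solenoid block 2 is inoperative=occurs → all inputs occur → occurs.
Ship steering unresponsive [AND]: Rudder loop down=occurs, Followup chain inoperative=occurs, Upper feedback unit 2 offline=occurs → all inputs occur → occurs.

Yes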